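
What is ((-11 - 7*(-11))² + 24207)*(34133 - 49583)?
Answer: -441298350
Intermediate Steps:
((-11 - 7*(-11))² + 24207)*(34133 - 49583) = ((-11 + 77)² + 24207)*(-15450) = (66² + 24207)*(-15450) = (4356 + 24207)*(-15450) = 28563*(-15450) = -441298350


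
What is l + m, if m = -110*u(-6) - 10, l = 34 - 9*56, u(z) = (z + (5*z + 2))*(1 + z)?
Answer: -19180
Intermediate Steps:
u(z) = (1 + z)*(2 + 6*z) (u(z) = (z + (2 + 5*z))*(1 + z) = (2 + 6*z)*(1 + z) = (1 + z)*(2 + 6*z))
l = -470 (l = 34 - 504 = -470)
m = -18710 (m = -110*(2 + 6*(-6)² + 8*(-6)) - 10 = -110*(2 + 6*36 - 48) - 10 = -110*(2 + 216 - 48) - 10 = -110*170 - 10 = -18700 - 10 = -18710)
l + m = -470 - 18710 = -19180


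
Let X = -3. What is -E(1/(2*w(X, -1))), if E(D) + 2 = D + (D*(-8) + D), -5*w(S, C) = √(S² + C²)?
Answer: 2 - 3*√10/2 ≈ -2.7434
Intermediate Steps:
w(S, C) = -√(C² + S²)/5 (w(S, C) = -√(S² + C²)/5 = -√(C² + S²)/5)
E(D) = -2 - 6*D (E(D) = -2 + (D + (D*(-8) + D)) = -2 + (D + (-8*D + D)) = -2 + (D - 7*D) = -2 - 6*D)
-E(1/(2*w(X, -1))) = -(-2 - 6*(-5/(2*√((-1)² + (-3)²)))) = -(-2 - 6*(-5/(2*√(1 + 9)))) = -(-2 - 6*(-√10/4)) = -(-2 - (-3)*√10/2) = -(-2 + 3*√10/2) = 2 - 3*√10/2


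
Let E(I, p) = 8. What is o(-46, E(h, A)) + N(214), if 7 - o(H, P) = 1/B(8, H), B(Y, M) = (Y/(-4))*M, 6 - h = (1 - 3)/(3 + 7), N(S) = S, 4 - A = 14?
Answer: 20331/92 ≈ 220.99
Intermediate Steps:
A = -10 (A = 4 - 1*14 = 4 - 14 = -10)
h = 31/5 (h = 6 - (1 - 3)/(3 + 7) = 6 - (-2)/10 = 6 - 1*(-⅕) = 6 + ⅕ = 31/5 ≈ 6.2000)
B(Y, M) = -M*Y/4 (B(Y, M) = (-Y/4)*M = -M*Y/4)
o(H, P) = 7 + 1/(2*H) (o(H, P) = 7 - 1/((-¼*H*8)) = 7 - 1/((-2*H)) = 7 - (-1)/(2*H) = 7 + 1/(2*H))
o(-46, E(h, A)) + N(214) = (7 + (½)/(-46)) + 214 = (7 + (½)*(-1/46)) + 214 = (7 - 1/92) + 214 = 643/92 + 214 = 20331/92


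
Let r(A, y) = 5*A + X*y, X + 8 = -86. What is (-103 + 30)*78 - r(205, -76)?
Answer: -13863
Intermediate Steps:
X = -94 (X = -8 - 86 = -94)
r(A, y) = -94*y + 5*A (r(A, y) = 5*A - 94*y = -94*y + 5*A)
(-103 + 30)*78 - r(205, -76) = (-103 + 30)*78 - (-94*(-76) + 5*205) = -73*78 - (7144 + 1025) = -5694 - 1*8169 = -5694 - 8169 = -13863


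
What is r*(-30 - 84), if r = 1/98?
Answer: -57/49 ≈ -1.1633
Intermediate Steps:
r = 1/98 ≈ 0.010204
r*(-30 - 84) = (-30 - 84)/98 = (1/98)*(-114) = -57/49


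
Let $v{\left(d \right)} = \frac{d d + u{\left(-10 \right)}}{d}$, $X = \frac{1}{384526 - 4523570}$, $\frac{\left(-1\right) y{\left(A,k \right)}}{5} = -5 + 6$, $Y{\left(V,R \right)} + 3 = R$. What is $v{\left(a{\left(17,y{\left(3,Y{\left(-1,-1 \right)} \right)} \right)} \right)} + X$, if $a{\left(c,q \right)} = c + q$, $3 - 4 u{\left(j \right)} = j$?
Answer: $\frac{609474217}{49668528} \approx 12.271$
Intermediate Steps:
$Y{\left(V,R \right)} = -3 + R$
$y{\left(A,k \right)} = -5$ ($y{\left(A,k \right)} = - 5 \left(-5 + 6\right) = \left(-5\right) 1 = -5$)
$X = - \frac{1}{4139044}$ ($X = \frac{1}{-4139044} = - \frac{1}{4139044} \approx -2.416 \cdot 10^{-7}$)
$u{\left(j \right)} = \frac{3}{4} - \frac{j}{4}$
$v{\left(d \right)} = \frac{\frac{13}{4} + d^{2}}{d}$ ($v{\left(d \right)} = \frac{d d + \left(\frac{3}{4} - - \frac{5}{2}\right)}{d} = \frac{d^{2} + \left(\frac{3}{4} + \frac{5}{2}\right)}{d} = \frac{d^{2} + \frac{13}{4}}{d} = \frac{\frac{13}{4} + d^{2}}{d}$)
$v{\left(a{\left(17,y{\left(3,Y{\left(-1,-1 \right)} \right)} \right)} \right)} + X = \left(\left(17 - 5\right) + \frac{13}{4 \left(17 - 5\right)}\right) - \frac{1}{4139044} = \left(12 + \frac{13}{4 \cdot 12}\right) - \frac{1}{4139044} = \left(12 + \frac{13}{4} \cdot \frac{1}{12}\right) - \frac{1}{4139044} = \left(12 + \frac{13}{48}\right) - \frac{1}{4139044} = \frac{589}{48} - \frac{1}{4139044} = \frac{609474217}{49668528}$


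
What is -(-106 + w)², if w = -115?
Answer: -48841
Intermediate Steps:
-(-106 + w)² = -(-106 - 115)² = -1*(-221)² = -1*48841 = -48841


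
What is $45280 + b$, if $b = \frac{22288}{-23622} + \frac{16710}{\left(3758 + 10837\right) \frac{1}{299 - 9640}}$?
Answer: $\frac{397447802914}{11492103} \approx 34584.0$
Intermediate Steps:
$b = - \frac{122914620926}{11492103}$ ($b = 22288 \left(- \frac{1}{23622}\right) + \frac{16710}{14595 \frac{1}{-9341}} = - \frac{11144}{11811} + \frac{16710}{14595 \left(- \frac{1}{9341}\right)} = - \frac{11144}{11811} + \frac{16710}{- \frac{14595}{9341}} = - \frac{11144}{11811} + 16710 \left(- \frac{9341}{14595}\right) = - \frac{11144}{11811} - \frac{10405874}{973} = - \frac{122914620926}{11492103} \approx -10696.0$)
$45280 + b = 45280 - \frac{122914620926}{11492103} = \frac{397447802914}{11492103}$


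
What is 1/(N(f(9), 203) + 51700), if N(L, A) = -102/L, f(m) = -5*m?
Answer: 15/775534 ≈ 1.9342e-5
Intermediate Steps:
1/(N(f(9), 203) + 51700) = 1/(-102/((-5*9)) + 51700) = 1/(-102/(-45) + 51700) = 1/(-102*(-1/45) + 51700) = 1/(34/15 + 51700) = 1/(775534/15) = 15/775534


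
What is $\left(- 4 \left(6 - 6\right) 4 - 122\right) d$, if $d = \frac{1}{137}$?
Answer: $- \frac{122}{137} \approx -0.89051$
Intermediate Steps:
$d = \frac{1}{137} \approx 0.0072993$
$\left(- 4 \left(6 - 6\right) 4 - 122\right) d = \left(- 4 \left(6 - 6\right) 4 - 122\right) \frac{1}{137} = \left(\left(-4\right) 0 \cdot 4 - 122\right) \frac{1}{137} = \left(0 \cdot 4 - 122\right) \frac{1}{137} = \left(0 - 122\right) \frac{1}{137} = \left(-122\right) \frac{1}{137} = - \frac{122}{137}$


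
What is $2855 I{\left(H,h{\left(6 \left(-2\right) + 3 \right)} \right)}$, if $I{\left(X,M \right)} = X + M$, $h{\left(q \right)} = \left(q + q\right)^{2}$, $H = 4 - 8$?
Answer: $913600$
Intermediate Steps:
$H = -4$
$h{\left(q \right)} = 4 q^{2}$ ($h{\left(q \right)} = \left(2 q\right)^{2} = 4 q^{2}$)
$I{\left(X,M \right)} = M + X$
$2855 I{\left(H,h{\left(6 \left(-2\right) + 3 \right)} \right)} = 2855 \left(4 \left(6 \left(-2\right) + 3\right)^{2} - 4\right) = 2855 \left(4 \left(-12 + 3\right)^{2} - 4\right) = 2855 \left(4 \left(-9\right)^{2} - 4\right) = 2855 \left(4 \cdot 81 - 4\right) = 2855 \left(324 - 4\right) = 2855 \cdot 320 = 913600$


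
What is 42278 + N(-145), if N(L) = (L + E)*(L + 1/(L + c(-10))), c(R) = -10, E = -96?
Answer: 11969806/155 ≈ 77225.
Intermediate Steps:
N(L) = (-96 + L)*(L + 1/(-10 + L)) (N(L) = (L - 96)*(L + 1/(L - 10)) = (-96 + L)*(L + 1/(-10 + L)))
42278 + N(-145) = 42278 + (-96 + (-145)³ - 106*(-145)² + 961*(-145))/(-10 - 145) = 42278 + (-96 - 3048625 - 106*21025 - 139345)/(-155) = 42278 - (-96 - 3048625 - 2228650 - 139345)/155 = 42278 - 1/155*(-5416716) = 42278 + 5416716/155 = 11969806/155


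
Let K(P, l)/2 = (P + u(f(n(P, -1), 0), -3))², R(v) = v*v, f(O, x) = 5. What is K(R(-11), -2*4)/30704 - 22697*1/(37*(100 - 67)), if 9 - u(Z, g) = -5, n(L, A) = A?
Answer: -326191619/18744792 ≈ -17.402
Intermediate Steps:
u(Z, g) = 14 (u(Z, g) = 9 - 1*(-5) = 9 + 5 = 14)
R(v) = v²
K(P, l) = 2*(14 + P)² (K(P, l) = 2*(P + 14)² = 2*(14 + P)²)
K(R(-11), -2*4)/30704 - 22697*1/(37*(100 - 67)) = (2*(14 + (-11)²)²)/30704 - 22697*1/(37*(100 - 67)) = (2*(14 + 121)²)*(1/30704) - 22697/(33*37) = (2*135²)*(1/30704) - 22697/1221 = (2*18225)*(1/30704) - 22697*1/1221 = 36450*(1/30704) - 22697/1221 = 18225/15352 - 22697/1221 = -326191619/18744792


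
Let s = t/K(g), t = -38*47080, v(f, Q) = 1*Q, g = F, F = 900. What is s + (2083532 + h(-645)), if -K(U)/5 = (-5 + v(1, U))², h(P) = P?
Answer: 1668444916983/801025 ≈ 2.0829e+6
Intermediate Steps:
g = 900
v(f, Q) = Q
K(U) = -5*(-5 + U)²
t = -1789040
s = 357808/801025 (s = -1789040*(-1/(5*(-5 + 900)²)) = -1789040/((-5*895²)) = -1789040/((-5*801025)) = -1789040/(-4005125) = -1789040*(-1/4005125) = 357808/801025 ≈ 0.44669)
s + (2083532 + h(-645)) = 357808/801025 + (2083532 - 645) = 357808/801025 + 2082887 = 1668444916983/801025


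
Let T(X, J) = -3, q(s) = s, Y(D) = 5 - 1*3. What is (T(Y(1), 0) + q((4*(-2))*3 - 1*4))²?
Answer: 961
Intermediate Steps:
Y(D) = 2 (Y(D) = 5 - 3 = 2)
(T(Y(1), 0) + q((4*(-2))*3 - 1*4))² = (-3 + ((4*(-2))*3 - 1*4))² = (-3 + (-8*3 - 4))² = (-3 + (-24 - 4))² = (-3 - 28)² = (-31)² = 961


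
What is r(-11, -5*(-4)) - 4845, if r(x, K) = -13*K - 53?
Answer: -5158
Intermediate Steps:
r(x, K) = -53 - 13*K
r(-11, -5*(-4)) - 4845 = (-53 - (-65)*(-4)) - 4845 = (-53 - 13*20) - 4845 = (-53 - 260) - 4845 = -313 - 4845 = -5158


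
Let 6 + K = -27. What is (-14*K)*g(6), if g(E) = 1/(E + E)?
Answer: 77/2 ≈ 38.500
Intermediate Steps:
K = -33 (K = -6 - 27 = -33)
g(E) = 1/(2*E)
(-14*K)*g(6) = (-14*(-33))*((½)/6) = 462*((½)*(⅙)) = 462*(1/12) = 77/2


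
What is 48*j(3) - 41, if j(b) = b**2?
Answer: 391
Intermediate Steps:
48*j(3) - 41 = 48*3**2 - 41 = 48*9 - 41 = 432 - 41 = 391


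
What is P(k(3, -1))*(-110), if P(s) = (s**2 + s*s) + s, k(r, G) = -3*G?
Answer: -2310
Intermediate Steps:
P(s) = s + 2*s**2 (P(s) = (s**2 + s**2) + s = 2*s**2 + s = s + 2*s**2)
P(k(3, -1))*(-110) = ((-3*(-1))*(1 + 2*(-3*(-1))))*(-110) = (3*(1 + 2*3))*(-110) = (3*(1 + 6))*(-110) = (3*7)*(-110) = 21*(-110) = -2310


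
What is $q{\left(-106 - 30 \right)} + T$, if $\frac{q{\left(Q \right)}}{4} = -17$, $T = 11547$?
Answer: $11479$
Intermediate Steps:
$q{\left(Q \right)} = -68$ ($q{\left(Q \right)} = 4 \left(-17\right) = -68$)
$q{\left(-106 - 30 \right)} + T = -68 + 11547 = 11479$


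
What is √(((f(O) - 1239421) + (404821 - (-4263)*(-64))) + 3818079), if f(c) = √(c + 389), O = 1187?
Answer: √(2710647 + 2*√394) ≈ 1646.4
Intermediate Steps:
f(c) = √(389 + c)
√(((f(O) - 1239421) + (404821 - (-4263)*(-64))) + 3818079) = √(((√(389 + 1187) - 1239421) + (404821 - (-4263)*(-64))) + 3818079) = √(((√1576 - 1239421) + (404821 - 1*272832)) + 3818079) = √(((2*√394 - 1239421) + (404821 - 272832)) + 3818079) = √(((-1239421 + 2*√394) + 131989) + 3818079) = √((-1107432 + 2*√394) + 3818079) = √(2710647 + 2*√394)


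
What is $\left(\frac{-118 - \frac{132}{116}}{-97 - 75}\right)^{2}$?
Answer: $\frac{11937025}{24880144} \approx 0.47978$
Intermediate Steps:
$\left(\frac{-118 - \frac{132}{116}}{-97 - 75}\right)^{2} = \left(\frac{-118 - \frac{33}{29}}{-172}\right)^{2} = \left(\left(-118 - \frac{33}{29}\right) \left(- \frac{1}{172}\right)\right)^{2} = \left(\left(- \frac{3455}{29}\right) \left(- \frac{1}{172}\right)\right)^{2} = \left(\frac{3455}{4988}\right)^{2} = \frac{11937025}{24880144}$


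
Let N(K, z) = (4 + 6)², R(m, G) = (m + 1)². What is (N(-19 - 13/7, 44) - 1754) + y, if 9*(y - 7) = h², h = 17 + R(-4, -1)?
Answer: -14147/9 ≈ -1571.9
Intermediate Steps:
R(m, G) = (1 + m)²
h = 26 (h = 17 + (1 - 4)² = 17 + (-3)² = 17 + 9 = 26)
N(K, z) = 100 (N(K, z) = 10² = 100)
y = 739/9 (y = 7 + (⅑)*26² = 7 + (⅑)*676 = 7 + 676/9 = 739/9 ≈ 82.111)
(N(-19 - 13/7, 44) - 1754) + y = (100 - 1754) + 739/9 = -1654 + 739/9 = -14147/9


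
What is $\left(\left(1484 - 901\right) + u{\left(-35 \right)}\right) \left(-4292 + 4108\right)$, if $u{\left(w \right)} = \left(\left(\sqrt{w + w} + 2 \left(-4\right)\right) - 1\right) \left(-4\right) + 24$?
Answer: $-118312 + 736 i \sqrt{70} \approx -1.1831 \cdot 10^{5} + 6157.8 i$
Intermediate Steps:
$u{\left(w \right)} = 60 - 4 \sqrt{2} \sqrt{w}$ ($u{\left(w \right)} = \left(\left(\sqrt{2 w} - 8\right) - 1\right) \left(-4\right) + 24 = \left(\left(\sqrt{2} \sqrt{w} - 8\right) - 1\right) \left(-4\right) + 24 = \left(\left(-8 + \sqrt{2} \sqrt{w}\right) - 1\right) \left(-4\right) + 24 = \left(-9 + \sqrt{2} \sqrt{w}\right) \left(-4\right) + 24 = \left(36 - 4 \sqrt{2} \sqrt{w}\right) + 24 = 60 - 4 \sqrt{2} \sqrt{w}$)
$\left(\left(1484 - 901\right) + u{\left(-35 \right)}\right) \left(-4292 + 4108\right) = \left(\left(1484 - 901\right) + \left(60 - 4 \sqrt{2} \sqrt{-35}\right)\right) \left(-4292 + 4108\right) = \left(\left(1484 - 901\right) + \left(60 - 4 \sqrt{2} i \sqrt{35}\right)\right) \left(-184\right) = \left(583 + \left(60 - 4 i \sqrt{70}\right)\right) \left(-184\right) = \left(643 - 4 i \sqrt{70}\right) \left(-184\right) = -118312 + 736 i \sqrt{70}$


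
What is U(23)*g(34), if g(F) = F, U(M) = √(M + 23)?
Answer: 34*√46 ≈ 230.60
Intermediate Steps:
U(M) = √(23 + M)
U(23)*g(34) = √(23 + 23)*34 = √46*34 = 34*√46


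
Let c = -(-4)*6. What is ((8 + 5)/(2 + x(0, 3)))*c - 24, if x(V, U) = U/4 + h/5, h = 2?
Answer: 1576/21 ≈ 75.048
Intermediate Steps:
x(V, U) = ⅖ + U/4 (x(V, U) = U/4 + 2/5 = U*(¼) + 2*(⅕) = U/4 + ⅖ = ⅖ + U/4)
c = 24 (c = -2*(-12) = 24)
((8 + 5)/(2 + x(0, 3)))*c - 24 = ((8 + 5)/(2 + (⅖ + (¼)*3)))*24 - 24 = (13/(2 + (⅖ + ¾)))*24 - 24 = (13/(2 + 23/20))*24 - 24 = (13/(63/20))*24 - 24 = (13*(20/63))*24 - 24 = (260/63)*24 - 24 = 2080/21 - 24 = 1576/21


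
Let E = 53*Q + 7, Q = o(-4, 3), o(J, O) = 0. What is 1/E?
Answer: 1/7 ≈ 0.14286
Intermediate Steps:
Q = 0
E = 7 (E = 53*0 + 7 = 0 + 7 = 7)
1/E = 1/7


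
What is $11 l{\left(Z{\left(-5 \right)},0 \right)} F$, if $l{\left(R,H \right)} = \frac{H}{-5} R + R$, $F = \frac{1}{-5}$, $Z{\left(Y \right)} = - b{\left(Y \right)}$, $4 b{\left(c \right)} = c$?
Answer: $- \frac{11}{4} \approx -2.75$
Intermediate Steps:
$b{\left(c \right)} = \frac{c}{4}$
$Z{\left(Y \right)} = - \frac{Y}{4}$
$F = - \frac{1}{5} \approx -0.2$
$l{\left(R,H \right)} = R - \frac{H R}{5}$ ($l{\left(R,H \right)} = H \left(- \frac{1}{5}\right) R + R = - \frac{H}{5} R + R = - \frac{H R}{5} + R = R - \frac{H R}{5}$)
$11 l{\left(Z{\left(-5 \right)},0 \right)} F = 11 \frac{\left(- \frac{1}{4}\right) \left(-5\right) \left(5 - 0\right)}{5} \left(- \frac{1}{5}\right) = 11 \cdot \frac{1}{5} \cdot \frac{5}{4} \left(5 + 0\right) \left(- \frac{1}{5}\right) = 11 \cdot \frac{1}{5} \cdot \frac{5}{4} \cdot 5 \left(- \frac{1}{5}\right) = 11 \cdot \frac{5}{4} \left(- \frac{1}{5}\right) = \frac{55}{4} \left(- \frac{1}{5}\right) = - \frac{11}{4}$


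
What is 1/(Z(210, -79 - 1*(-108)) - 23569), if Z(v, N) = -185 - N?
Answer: -1/23783 ≈ -4.2047e-5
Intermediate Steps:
1/(Z(210, -79 - 1*(-108)) - 23569) = 1/((-185 - (-79 - 1*(-108))) - 23569) = 1/((-185 - (-79 + 108)) - 23569) = 1/((-185 - 1*29) - 23569) = 1/((-185 - 29) - 23569) = 1/(-214 - 23569) = 1/(-23783) = -1/23783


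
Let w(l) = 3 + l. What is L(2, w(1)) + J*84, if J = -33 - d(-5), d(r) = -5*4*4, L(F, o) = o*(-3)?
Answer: 3936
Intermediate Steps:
L(F, o) = -3*o
d(r) = -80 (d(r) = -20*4 = -80)
J = 47 (J = -33 - 1*(-80) = -33 + 80 = 47)
L(2, w(1)) + J*84 = -3*(3 + 1) + 47*84 = -3*4 + 3948 = -12 + 3948 = 3936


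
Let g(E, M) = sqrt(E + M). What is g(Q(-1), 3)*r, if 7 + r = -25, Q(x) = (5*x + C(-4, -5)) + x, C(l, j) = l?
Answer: -32*I*sqrt(7) ≈ -84.664*I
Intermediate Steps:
Q(x) = -4 + 6*x (Q(x) = (5*x - 4) + x = (-4 + 5*x) + x = -4 + 6*x)
r = -32 (r = -7 - 25 = -32)
g(Q(-1), 3)*r = sqrt((-4 + 6*(-1)) + 3)*(-32) = sqrt((-4 - 6) + 3)*(-32) = sqrt(-10 + 3)*(-32) = sqrt(-7)*(-32) = (I*sqrt(7))*(-32) = -32*I*sqrt(7)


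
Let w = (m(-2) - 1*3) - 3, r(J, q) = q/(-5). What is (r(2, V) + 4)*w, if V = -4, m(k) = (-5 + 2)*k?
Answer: 0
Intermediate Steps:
m(k) = -3*k
r(J, q) = -q/5 (r(J, q) = q*(-1/5) = -q/5)
w = 0 (w = (-3*(-2) - 1*3) - 3 = (6 - 3) - 3 = 3 - 3 = 0)
(r(2, V) + 4)*w = (-1/5*(-4) + 4)*0 = (4/5 + 4)*0 = (24/5)*0 = 0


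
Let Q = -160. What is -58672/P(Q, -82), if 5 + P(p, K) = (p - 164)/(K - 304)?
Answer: 11323696/803 ≈ 14102.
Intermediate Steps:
P(p, K) = -5 + (-164 + p)/(-304 + K) (P(p, K) = -5 + (p - 164)/(K - 304) = -5 + (-164 + p)/(-304 + K))
-58672/P(Q, -82) = -58672*(-304 - 82)/(1356 - 160 - 5*(-82)) = -58672*(-386/(1356 - 160 + 410)) = -58672/((-1/386*1606)) = -58672/(-803/193) = -58672*(-193/803) = 11323696/803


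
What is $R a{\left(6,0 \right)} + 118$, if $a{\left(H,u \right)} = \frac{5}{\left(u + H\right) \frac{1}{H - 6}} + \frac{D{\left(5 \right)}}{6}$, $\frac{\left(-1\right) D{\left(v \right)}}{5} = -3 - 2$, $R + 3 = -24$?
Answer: $\frac{11}{2} \approx 5.5$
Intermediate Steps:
$R = -27$ ($R = -3 - 24 = -27$)
$D{\left(v \right)} = 25$ ($D{\left(v \right)} = - 5 \left(-3 - 2\right) = \left(-5\right) \left(-5\right) = 25$)
$a{\left(H,u \right)} = \frac{25}{6} + \frac{5 \left(-6 + H\right)}{H + u}$ ($a{\left(H,u \right)} = \frac{5}{\left(u + H\right) \frac{1}{H - 6}} + \frac{25}{6} = \frac{5}{\left(H + u\right) \frac{1}{-6 + H}} + 25 \cdot \frac{1}{6} = \frac{5}{\frac{1}{-6 + H} \left(H + u\right)} + \frac{25}{6} = 5 \frac{-6 + H}{H + u} + \frac{25}{6} = \frac{5 \left(-6 + H\right)}{H + u} + \frac{25}{6} = \frac{25}{6} + \frac{5 \left(-6 + H\right)}{H + u}$)
$R a{\left(6,0 \right)} + 118 = - 27 \frac{5 \left(-36 + 5 \cdot 0 + 11 \cdot 6\right)}{6 \left(6 + 0\right)} + 118 = - 27 \frac{5 \left(-36 + 0 + 66\right)}{6 \cdot 6} + 118 = - 27 \cdot \frac{5}{6} \cdot \frac{1}{6} \cdot 30 + 118 = \left(-27\right) \frac{25}{6} + 118 = - \frac{225}{2} + 118 = \frac{11}{2}$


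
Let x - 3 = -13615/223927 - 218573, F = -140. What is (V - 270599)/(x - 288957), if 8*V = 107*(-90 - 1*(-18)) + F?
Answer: 4504739459/8418445344 ≈ 0.53510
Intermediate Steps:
x = -48943738005/223927 (x = 3 + (-13615/223927 - 218573) = 3 - 48944409786/223927 = -48943738005/223927 ≈ -2.1857e+5)
V = -1961/2 (V = (107*(-90 - 1*(-18)) - 140)/8 = (107*(-90 + 18) - 140)/8 = (107*(-72) - 140)/8 = (-7704 - 140)/8 = (⅛)*(-7844) = -1961/2 ≈ -980.50)
(V - 270599)/(x - 288957) = (-1961/2 - 270599)/(-48943738005/223927 - 288957) = -543159/(2*(-113649012144/223927)) = -543159/2*(-223927/113649012144) = 4504739459/8418445344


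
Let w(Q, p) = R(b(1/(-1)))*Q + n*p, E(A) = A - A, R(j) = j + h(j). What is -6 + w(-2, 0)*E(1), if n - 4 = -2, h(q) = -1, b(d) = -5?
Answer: -6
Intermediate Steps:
R(j) = -1 + j (R(j) = j - 1 = -1 + j)
n = 2 (n = 4 - 2 = 2)
E(A) = 0
w(Q, p) = -6*Q + 2*p (w(Q, p) = (-1 - 5)*Q + 2*p = -6*Q + 2*p)
-6 + w(-2, 0)*E(1) = -6 + (-6*(-2) + 2*0)*0 = -6 + (12 + 0)*0 = -6 + 12*0 = -6 + 0 = -6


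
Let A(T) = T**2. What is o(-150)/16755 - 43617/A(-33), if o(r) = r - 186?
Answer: -81240971/2027355 ≈ -40.072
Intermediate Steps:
o(r) = -186 + r
o(-150)/16755 - 43617/A(-33) = (-186 - 150)/16755 - 43617/((-33)**2) = -336*1/16755 - 43617/1089 = -112/5585 - 43617*1/1089 = -112/5585 - 14539/363 = -81240971/2027355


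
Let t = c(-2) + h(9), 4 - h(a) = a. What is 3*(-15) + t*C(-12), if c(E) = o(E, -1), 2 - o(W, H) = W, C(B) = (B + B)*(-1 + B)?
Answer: -357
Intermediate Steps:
h(a) = 4 - a
C(B) = 2*B*(-1 + B) (C(B) = (2*B)*(-1 + B) = 2*B*(-1 + B))
o(W, H) = 2 - W
c(E) = 2 - E
t = -1 (t = (2 - 1*(-2)) + (4 - 1*9) = (2 + 2) + (4 - 9) = 4 - 5 = -1)
3*(-15) + t*C(-12) = 3*(-15) - 2*(-12)*(-1 - 12) = -45 - 2*(-12)*(-13) = -45 - 1*312 = -45 - 312 = -357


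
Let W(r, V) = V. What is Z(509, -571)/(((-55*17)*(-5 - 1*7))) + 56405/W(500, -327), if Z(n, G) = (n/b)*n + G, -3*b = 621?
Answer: -1986761191/11507130 ≈ -172.65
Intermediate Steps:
b = -207 (b = -1/3*621 = -207)
Z(n, G) = G - n**2/207 (Z(n, G) = (n/(-207))*n + G = (n*(-1/207))*n + G = (-n/207)*n + G = -n**2/207 + G = G - n**2/207)
Z(509, -571)/(((-55*17)*(-5 - 1*7))) + 56405/W(500, -327) = (-571 - 1/207*509**2)/(((-55*17)*(-5 - 1*7))) + 56405/(-327) = (-571 - 1/207*259081)/((-935*(-5 - 7))) + 56405*(-1/327) = (-571 - 259081/207)/((-935*(-12))) - 56405/327 = -377278/207/11220 - 56405/327 = -377278/207*1/11220 - 56405/327 = -17149/105570 - 56405/327 = -1986761191/11507130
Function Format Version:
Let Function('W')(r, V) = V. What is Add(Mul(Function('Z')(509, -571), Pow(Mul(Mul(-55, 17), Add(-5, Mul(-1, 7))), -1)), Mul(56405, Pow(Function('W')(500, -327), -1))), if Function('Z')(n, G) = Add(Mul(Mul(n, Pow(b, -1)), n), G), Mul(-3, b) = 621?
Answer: Rational(-1986761191, 11507130) ≈ -172.65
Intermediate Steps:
b = -207 (b = Mul(Rational(-1, 3), 621) = -207)
Function('Z')(n, G) = Add(G, Mul(Rational(-1, 207), Pow(n, 2))) (Function('Z')(n, G) = Add(Mul(Mul(n, Pow(-207, -1)), n), G) = Add(Mul(Mul(n, Rational(-1, 207)), n), G) = Add(Mul(Mul(Rational(-1, 207), n), n), G) = Add(Mul(Rational(-1, 207), Pow(n, 2)), G) = Add(G, Mul(Rational(-1, 207), Pow(n, 2))))
Add(Mul(Function('Z')(509, -571), Pow(Mul(Mul(-55, 17), Add(-5, Mul(-1, 7))), -1)), Mul(56405, Pow(Function('W')(500, -327), -1))) = Add(Mul(Add(-571, Mul(Rational(-1, 207), Pow(509, 2))), Pow(Mul(Mul(-55, 17), Add(-5, Mul(-1, 7))), -1)), Mul(56405, Pow(-327, -1))) = Add(Mul(Add(-571, Mul(Rational(-1, 207), 259081)), Pow(Mul(-935, Add(-5, -7)), -1)), Mul(56405, Rational(-1, 327))) = Add(Mul(Add(-571, Rational(-259081, 207)), Pow(Mul(-935, -12), -1)), Rational(-56405, 327)) = Add(Mul(Rational(-377278, 207), Pow(11220, -1)), Rational(-56405, 327)) = Add(Mul(Rational(-377278, 207), Rational(1, 11220)), Rational(-56405, 327)) = Add(Rational(-17149, 105570), Rational(-56405, 327)) = Rational(-1986761191, 11507130)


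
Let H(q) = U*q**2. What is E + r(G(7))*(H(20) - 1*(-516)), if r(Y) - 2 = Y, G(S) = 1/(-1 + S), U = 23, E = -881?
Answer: 60511/3 ≈ 20170.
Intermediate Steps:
H(q) = 23*q**2
r(Y) = 2 + Y
E + r(G(7))*(H(20) - 1*(-516)) = -881 + (2 + 1/(-1 + 7))*(23*20**2 - 1*(-516)) = -881 + (2 + 1/6)*(23*400 + 516) = -881 + (2 + 1/6)*(9200 + 516) = -881 + (13/6)*9716 = -881 + 63154/3 = 60511/3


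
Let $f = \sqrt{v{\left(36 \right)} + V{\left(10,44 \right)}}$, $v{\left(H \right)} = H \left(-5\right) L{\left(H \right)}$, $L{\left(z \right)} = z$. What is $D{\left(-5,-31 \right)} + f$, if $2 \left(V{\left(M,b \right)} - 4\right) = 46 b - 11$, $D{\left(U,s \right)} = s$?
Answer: $-31 + \frac{i \sqrt{21878}}{2} \approx -31.0 + 73.956 i$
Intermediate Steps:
$v{\left(H \right)} = - 5 H^{2}$ ($v{\left(H \right)} = H \left(-5\right) H = - 5 H H = - 5 H^{2}$)
$V{\left(M,b \right)} = - \frac{3}{2} + 23 b$ ($V{\left(M,b \right)} = 4 + \frac{46 b - 11}{2} = 4 + \frac{-11 + 46 b}{2} = 4 + \left(- \frac{11}{2} + 23 b\right) = - \frac{3}{2} + 23 b$)
$f = \frac{i \sqrt{21878}}{2}$ ($f = \sqrt{- 5 \cdot 36^{2} + \left(- \frac{3}{2} + 23 \cdot 44\right)} = \sqrt{\left(-5\right) 1296 + \left(- \frac{3}{2} + 1012\right)} = \sqrt{-6480 + \frac{2021}{2}} = \sqrt{- \frac{10939}{2}} = \frac{i \sqrt{21878}}{2} \approx 73.956 i$)
$D{\left(-5,-31 \right)} + f = -31 + \frac{i \sqrt{21878}}{2}$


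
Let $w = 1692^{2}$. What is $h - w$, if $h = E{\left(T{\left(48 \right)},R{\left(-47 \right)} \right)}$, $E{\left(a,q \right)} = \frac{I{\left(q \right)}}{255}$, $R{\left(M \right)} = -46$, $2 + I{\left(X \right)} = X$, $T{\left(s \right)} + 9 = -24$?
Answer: $- \frac{243343456}{85} \approx -2.8629 \cdot 10^{6}$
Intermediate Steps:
$T{\left(s \right)} = -33$ ($T{\left(s \right)} = -9 - 24 = -33$)
$I{\left(X \right)} = -2 + X$
$E{\left(a,q \right)} = - \frac{2}{255} + \frac{q}{255}$ ($E{\left(a,q \right)} = \frac{-2 + q}{255} = \left(-2 + q\right) \frac{1}{255} = - \frac{2}{255} + \frac{q}{255}$)
$h = - \frac{16}{85}$ ($h = - \frac{2}{255} + \frac{1}{255} \left(-46\right) = - \frac{2}{255} - \frac{46}{255} = - \frac{16}{85} \approx -0.18824$)
$w = 2862864$
$h - w = - \frac{16}{85} - 2862864 = - \frac{243343456}{85}$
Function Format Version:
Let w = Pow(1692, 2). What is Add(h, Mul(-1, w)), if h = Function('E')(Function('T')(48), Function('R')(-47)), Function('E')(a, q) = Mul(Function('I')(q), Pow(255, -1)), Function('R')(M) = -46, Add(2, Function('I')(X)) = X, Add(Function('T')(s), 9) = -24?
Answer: Rational(-243343456, 85) ≈ -2.8629e+6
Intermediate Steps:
Function('T')(s) = -33 (Function('T')(s) = Add(-9, -24) = -33)
Function('I')(X) = Add(-2, X)
Function('E')(a, q) = Add(Rational(-2, 255), Mul(Rational(1, 255), q)) (Function('E')(a, q) = Mul(Add(-2, q), Pow(255, -1)) = Mul(Add(-2, q), Rational(1, 255)) = Add(Rational(-2, 255), Mul(Rational(1, 255), q)))
h = Rational(-16, 85) (h = Add(Rational(-2, 255), Mul(Rational(1, 255), -46)) = Add(Rational(-2, 255), Rational(-46, 255)) = Rational(-16, 85) ≈ -0.18824)
w = 2862864
Add(h, Mul(-1, w)) = Add(Rational(-16, 85), Mul(-1, 2862864)) = Add(Rational(-16, 85), -2862864) = Rational(-243343456, 85)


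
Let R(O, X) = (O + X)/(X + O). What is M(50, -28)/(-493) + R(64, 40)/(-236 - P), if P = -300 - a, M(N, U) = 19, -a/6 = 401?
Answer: -44991/1154606 ≈ -0.038967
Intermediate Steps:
a = -2406 (a = -6*401 = -2406)
R(O, X) = 1 (R(O, X) = (O + X)/(O + X) = 1)
P = 2106 (P = -300 - 1*(-2406) = -300 + 2406 = 2106)
M(50, -28)/(-493) + R(64, 40)/(-236 - P) = 19/(-493) + 1/(-236 - 1*2106) = 19*(-1/493) + 1/(-236 - 2106) = -19/493 + 1/(-2342) = -19/493 + 1*(-1/2342) = -19/493 - 1/2342 = -44991/1154606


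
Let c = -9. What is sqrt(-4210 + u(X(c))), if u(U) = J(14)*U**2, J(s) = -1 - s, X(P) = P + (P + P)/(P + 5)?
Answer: I*sqrt(18055)/2 ≈ 67.184*I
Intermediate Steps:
X(P) = P + 2*P/(5 + P) (X(P) = P + (2*P)/(5 + P) = P + 2*P/(5 + P))
u(U) = -15*U**2 (u(U) = (-1 - 1*14)*U**2 = (-1 - 14)*U**2 = -15*U**2)
sqrt(-4210 + u(X(c))) = sqrt(-4210 - 15*81*(7 - 9)**2/(5 - 9)**2) = sqrt(-4210 - 15*(-9*(-2)/(-4))**2) = sqrt(-4210 - 15*(-9*(-1/4)*(-2))**2) = sqrt(-4210 - 15*(-9/2)**2) = sqrt(-4210 - 15*81/4) = sqrt(-4210 - 1215/4) = sqrt(-18055/4) = I*sqrt(18055)/2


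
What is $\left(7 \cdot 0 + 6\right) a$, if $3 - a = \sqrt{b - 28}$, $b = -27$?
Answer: $18 - 6 i \sqrt{55} \approx 18.0 - 44.497 i$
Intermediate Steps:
$a = 3 - i \sqrt{55}$ ($a = 3 - \sqrt{-27 - 28} = 3 - \sqrt{-55} = 3 - i \sqrt{55} \approx 3.0 - 7.4162 i$)
$\left(7 \cdot 0 + 6\right) a = \left(7 \cdot 0 + 6\right) \left(3 - i \sqrt{55}\right) = \left(0 + 6\right) \left(3 - i \sqrt{55}\right) = 6 \left(3 - i \sqrt{55}\right) = 18 - 6 i \sqrt{55}$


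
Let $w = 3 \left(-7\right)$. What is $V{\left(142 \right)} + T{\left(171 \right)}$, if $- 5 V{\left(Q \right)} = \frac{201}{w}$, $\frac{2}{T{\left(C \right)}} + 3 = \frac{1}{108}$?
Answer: $\frac{14081}{11305} \approx 1.2456$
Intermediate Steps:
$w = -21$
$T{\left(C \right)} = - \frac{216}{323}$ ($T{\left(C \right)} = \frac{2}{-3 + \frac{1}{108}} = \frac{2}{- \frac{323}{108}} = 2 \left(- \frac{108}{323}\right) = - \frac{216}{323}$)
$V{\left(Q \right)} = \frac{67}{35}$ ($V{\left(Q \right)} = - \frac{201 \frac{1}{-21}}{5} = - \frac{201 \left(- \frac{1}{21}\right)}{5} = \left(- \frac{1}{5}\right) \left(- \frac{67}{7}\right) = \frac{67}{35}$)
$V{\left(142 \right)} + T{\left(171 \right)} = \frac{67}{35} - \frac{216}{323} = \frac{14081}{11305}$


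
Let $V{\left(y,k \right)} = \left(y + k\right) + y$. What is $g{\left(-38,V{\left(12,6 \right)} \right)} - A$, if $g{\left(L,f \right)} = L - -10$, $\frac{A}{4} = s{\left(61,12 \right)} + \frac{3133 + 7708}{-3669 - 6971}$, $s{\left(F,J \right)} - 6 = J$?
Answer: $- \frac{255159}{2660} \approx -95.924$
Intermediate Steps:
$V{\left(y,k \right)} = k + 2 y$ ($V{\left(y,k \right)} = \left(k + y\right) + y = k + 2 y$)
$s{\left(F,J \right)} = 6 + J$
$A = \frac{180679}{2660}$ ($A = 4 \left(\left(6 + 12\right) + \frac{3133 + 7708}{-3669 - 6971}\right) = 4 \left(18 + \frac{10841}{-10640}\right) = 4 \left(18 + 10841 \left(- \frac{1}{10640}\right)\right) = 4 \left(18 - \frac{10841}{10640}\right) = 4 \cdot \frac{180679}{10640} = \frac{180679}{2660} \approx 67.924$)
$g{\left(L,f \right)} = 10 + L$ ($g{\left(L,f \right)} = L + 10 = 10 + L$)
$g{\left(-38,V{\left(12,6 \right)} \right)} - A = \left(10 - 38\right) - \frac{180679}{2660} = -28 - \frac{180679}{2660} = - \frac{255159}{2660}$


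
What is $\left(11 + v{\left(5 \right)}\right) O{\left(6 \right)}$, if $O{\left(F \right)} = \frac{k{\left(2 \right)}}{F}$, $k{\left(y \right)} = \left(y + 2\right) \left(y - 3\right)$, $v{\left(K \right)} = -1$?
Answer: $- \frac{20}{3} \approx -6.6667$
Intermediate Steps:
$k{\left(y \right)} = \left(-3 + y\right) \left(2 + y\right)$ ($k{\left(y \right)} = \left(2 + y\right) \left(-3 + y\right) = \left(-3 + y\right) \left(2 + y\right)$)
$O{\left(F \right)} = - \frac{4}{F}$ ($O{\left(F \right)} = \frac{-6 + 2^{2} - 2}{F} = \frac{-6 + 4 - 2}{F} = - \frac{4}{F}$)
$\left(11 + v{\left(5 \right)}\right) O{\left(6 \right)} = \left(11 - 1\right) \left(- \frac{4}{6}\right) = 10 \left(\left(-4\right) \frac{1}{6}\right) = 10 \left(- \frac{2}{3}\right) = - \frac{20}{3}$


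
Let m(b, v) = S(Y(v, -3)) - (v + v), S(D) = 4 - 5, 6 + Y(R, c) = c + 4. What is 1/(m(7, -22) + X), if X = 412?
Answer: 1/455 ≈ 0.0021978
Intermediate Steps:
Y(R, c) = -2 + c (Y(R, c) = -6 + (c + 4) = -6 + (4 + c) = -2 + c)
S(D) = -1
m(b, v) = -1 - 2*v (m(b, v) = -1 - (v + v) = -1 - 2*v)
1/(m(7, -22) + X) = 1/((-1 - 2*(-22)) + 412) = 1/((-1 + 44) + 412) = 1/(43 + 412) = 1/455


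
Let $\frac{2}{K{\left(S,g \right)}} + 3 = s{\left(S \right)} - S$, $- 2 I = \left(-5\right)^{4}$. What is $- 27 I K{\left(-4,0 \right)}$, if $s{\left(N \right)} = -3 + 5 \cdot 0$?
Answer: $- \frac{16875}{2} \approx -8437.5$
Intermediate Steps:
$s{\left(N \right)} = -3$ ($s{\left(N \right)} = -3 + 0 = -3$)
$I = - \frac{625}{2}$ ($I = - \frac{\left(-5\right)^{4}}{2} = \left(- \frac{1}{2}\right) 625 = - \frac{625}{2} \approx -312.5$)
$K{\left(S,g \right)} = \frac{2}{-6 - S}$ ($K{\left(S,g \right)} = \frac{2}{-3 - \left(3 + S\right)} = \frac{2}{-6 - S}$)
$- 27 I K{\left(-4,0 \right)} = \left(-27\right) \left(- \frac{625}{2}\right) \left(- \frac{2}{6 - 4}\right) = \frac{16875 \left(- \frac{2}{2}\right)}{2} = \frac{16875 \left(\left(-2\right) \frac{1}{2}\right)}{2} = \frac{16875}{2} \left(-1\right) = - \frac{16875}{2}$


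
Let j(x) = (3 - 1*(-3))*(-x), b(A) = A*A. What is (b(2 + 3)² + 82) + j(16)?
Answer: 611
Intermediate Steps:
b(A) = A²
j(x) = -6*x (j(x) = (3 + 3)*(-x) = 6*(-x) = -6*x)
(b(2 + 3)² + 82) + j(16) = (((2 + 3)²)² + 82) - 6*16 = ((5²)² + 82) - 96 = (25² + 82) - 96 = (625 + 82) - 96 = 707 - 96 = 611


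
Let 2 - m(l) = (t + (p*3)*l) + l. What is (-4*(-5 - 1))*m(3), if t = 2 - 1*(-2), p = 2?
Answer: -552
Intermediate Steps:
t = 4 (t = 2 + 2 = 4)
m(l) = -2 - 7*l (m(l) = 2 - ((4 + (2*3)*l) + l) = 2 - ((4 + 6*l) + l) = 2 - (4 + 7*l) = 2 + (-4 - 7*l) = -2 - 7*l)
(-4*(-5 - 1))*m(3) = (-4*(-5 - 1))*(-2 - 7*3) = (-4*(-6))*(-2 - 21) = 24*(-23) = -552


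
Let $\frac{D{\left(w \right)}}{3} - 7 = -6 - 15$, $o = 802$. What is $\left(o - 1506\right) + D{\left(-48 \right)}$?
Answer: $-746$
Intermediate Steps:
$D{\left(w \right)} = -42$ ($D{\left(w \right)} = 21 + 3 \left(-6 - 15\right) = 21 + 3 \left(-21\right) = 21 - 63 = -42$)
$\left(o - 1506\right) + D{\left(-48 \right)} = \left(802 - 1506\right) - 42 = -704 - 42 = -746$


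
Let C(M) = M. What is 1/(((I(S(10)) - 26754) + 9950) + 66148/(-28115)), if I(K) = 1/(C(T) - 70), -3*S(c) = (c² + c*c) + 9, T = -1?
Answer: -1996165/33548281283 ≈ -5.9501e-5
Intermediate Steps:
S(c) = -3 - 2*c²/3 (S(c) = -((c² + c*c) + 9)/3 = -((c² + c²) + 9)/3 = -(2*c² + 9)/3 = -(9 + 2*c²)/3 = -3 - 2*c²/3)
I(K) = -1/71 (I(K) = 1/(-1 - 70) = 1/(-71) = -1/71)
1/(((I(S(10)) - 26754) + 9950) + 66148/(-28115)) = 1/(((-1/71 - 26754) + 9950) + 66148/(-28115)) = 1/((-1899535/71 + 9950) + 66148*(-1/28115)) = 1/(-1193085/71 - 66148/28115) = 1/(-33548281283/1996165) = -1996165/33548281283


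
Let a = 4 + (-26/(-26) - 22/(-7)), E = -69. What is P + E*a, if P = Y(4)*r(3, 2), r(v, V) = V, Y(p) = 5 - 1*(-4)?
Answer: -3807/7 ≈ -543.86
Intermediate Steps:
Y(p) = 9 (Y(p) = 5 + 4 = 9)
P = 18 (P = 9*2 = 18)
a = 57/7 (a = 4 + (-26*(-1/26) - 22*(-1/7)) = 4 + (1 + 22/7) = 4 + 29/7 = 57/7 ≈ 8.1429)
P + E*a = 18 - 69*57/7 = 18 - 3933/7 = -3807/7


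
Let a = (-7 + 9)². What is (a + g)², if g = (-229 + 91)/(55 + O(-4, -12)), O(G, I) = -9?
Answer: 1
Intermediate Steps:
a = 4 (a = 2² = 4)
g = -3 (g = (-229 + 91)/(55 - 9) = -138/46 = -138*1/46 = -3)
(a + g)² = (4 - 3)² = 1² = 1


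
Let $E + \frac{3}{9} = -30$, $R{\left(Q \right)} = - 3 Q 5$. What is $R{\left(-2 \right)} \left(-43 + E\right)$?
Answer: $-2200$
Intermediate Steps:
$R{\left(Q \right)} = - 15 Q$
$E = - \frac{91}{3}$ ($E = - \frac{1}{3} - 30 = - \frac{91}{3} \approx -30.333$)
$R{\left(-2 \right)} \left(-43 + E\right) = \left(-15\right) \left(-2\right) \left(-43 - \frac{91}{3}\right) = 30 \left(- \frac{220}{3}\right) = -2200$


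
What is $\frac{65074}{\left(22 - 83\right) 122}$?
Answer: $- \frac{32537}{3721} \approx -8.7442$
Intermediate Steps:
$\frac{65074}{\left(22 - 83\right) 122} = \frac{65074}{\left(-61\right) 122} = \frac{65074}{-7442} = 65074 \left(- \frac{1}{7442}\right) = - \frac{32537}{3721}$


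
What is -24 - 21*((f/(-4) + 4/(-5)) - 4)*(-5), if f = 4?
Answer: -633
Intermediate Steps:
-24 - 21*((f/(-4) + 4/(-5)) - 4)*(-5) = -24 - 21*((4/(-4) + 4/(-5)) - 4)*(-5) = -24 - 21*((4*(-1/4) + 4*(-1/5)) - 4)*(-5) = -24 - 21*((-1 - 4/5) - 4)*(-5) = -24 - 21*(-9/5 - 4)*(-5) = -24 - (-609)*(-5)/5 = -24 - 21*29 = -24 - 609 = -633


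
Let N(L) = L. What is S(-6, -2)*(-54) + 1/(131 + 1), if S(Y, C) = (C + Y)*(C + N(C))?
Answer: -228095/132 ≈ -1728.0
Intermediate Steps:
S(Y, C) = 2*C*(C + Y) (S(Y, C) = (C + Y)*(C + C) = (C + Y)*(2*C) = 2*C*(C + Y))
S(-6, -2)*(-54) + 1/(131 + 1) = (2*(-2)*(-2 - 6))*(-54) + 1/(131 + 1) = (2*(-2)*(-8))*(-54) + 1/132 = 32*(-54) + 1/132 = -1728 + 1/132 = -228095/132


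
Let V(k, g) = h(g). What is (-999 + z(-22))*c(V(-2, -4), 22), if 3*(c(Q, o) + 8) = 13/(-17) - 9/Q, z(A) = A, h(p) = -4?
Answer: 1563151/204 ≈ 7662.5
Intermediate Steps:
V(k, g) = -4
c(Q, o) = -421/51 - 3/Q (c(Q, o) = -8 + (13/(-17) - 9/Q)/3 = -8 + (13*(-1/17) - 9/Q)/3 = -8 + (-13/17 - 9/Q)/3 = -8 + (-13/51 - 3/Q) = -421/51 - 3/Q)
(-999 + z(-22))*c(V(-2, -4), 22) = (-999 - 22)*(-421/51 - 3/(-4)) = -1021*(-421/51 - 3*(-¼)) = -1021*(-421/51 + ¾) = -1021*(-1531/204) = 1563151/204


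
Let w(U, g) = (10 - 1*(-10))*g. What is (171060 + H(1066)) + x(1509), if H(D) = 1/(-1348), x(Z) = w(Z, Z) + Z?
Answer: 273305651/1348 ≈ 2.0275e+5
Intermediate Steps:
w(U, g) = 20*g (w(U, g) = (10 + 10)*g = 20*g)
x(Z) = 21*Z (x(Z) = 20*Z + Z = 21*Z)
H(D) = -1/1348
(171060 + H(1066)) + x(1509) = (171060 - 1/1348) + 21*1509 = 230588879/1348 + 31689 = 273305651/1348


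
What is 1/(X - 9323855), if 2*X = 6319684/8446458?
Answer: -4223229/39376773247874 ≈ -1.0725e-7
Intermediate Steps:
X = 1579921/4223229 (X = (6319684/8446458)/2 = (6319684*(1/8446458))/2 = (1/2)*(3159842/4223229) = 1579921/4223229 ≈ 0.37410)
1/(X - 9323855) = 1/(1579921/4223229 - 9323855) = 1/(-39376773247874/4223229) = -4223229/39376773247874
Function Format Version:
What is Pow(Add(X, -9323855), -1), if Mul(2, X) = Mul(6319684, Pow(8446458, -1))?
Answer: Rational(-4223229, 39376773247874) ≈ -1.0725e-7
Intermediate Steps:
X = Rational(1579921, 4223229) (X = Mul(Rational(1, 2), Mul(6319684, Pow(8446458, -1))) = Mul(Rational(1, 2), Mul(6319684, Rational(1, 8446458))) = Mul(Rational(1, 2), Rational(3159842, 4223229)) = Rational(1579921, 4223229) ≈ 0.37410)
Pow(Add(X, -9323855), -1) = Pow(Add(Rational(1579921, 4223229), -9323855), -1) = Pow(Rational(-39376773247874, 4223229), -1) = Rational(-4223229, 39376773247874)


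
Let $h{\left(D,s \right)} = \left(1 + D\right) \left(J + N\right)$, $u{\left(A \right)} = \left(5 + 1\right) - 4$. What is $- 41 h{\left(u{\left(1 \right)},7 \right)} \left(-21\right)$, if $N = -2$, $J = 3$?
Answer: $2583$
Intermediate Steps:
$u{\left(A \right)} = 2$ ($u{\left(A \right)} = 6 - 4 = 2$)
$h{\left(D,s \right)} = 1 + D$ ($h{\left(D,s \right)} = \left(1 + D\right) \left(3 - 2\right) = \left(1 + D\right) 1 = 1 + D$)
$- 41 h{\left(u{\left(1 \right)},7 \right)} \left(-21\right) = - 41 \left(1 + 2\right) \left(-21\right) = \left(-41\right) 3 \left(-21\right) = \left(-123\right) \left(-21\right) = 2583$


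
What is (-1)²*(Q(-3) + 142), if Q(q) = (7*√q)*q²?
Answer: 142 + 63*I*√3 ≈ 142.0 + 109.12*I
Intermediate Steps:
Q(q) = 7*q^(5/2)
(-1)²*(Q(-3) + 142) = (-1)²*(7*(-3)^(5/2) + 142) = 1*(7*(9*I*√3) + 142) = 1*(63*I*√3 + 142) = 1*(142 + 63*I*√3) = 142 + 63*I*√3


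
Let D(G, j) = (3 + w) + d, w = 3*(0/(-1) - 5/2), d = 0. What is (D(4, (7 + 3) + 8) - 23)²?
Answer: 3025/4 ≈ 756.25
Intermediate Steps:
w = -15/2 (w = 3*(0*(-1) - 5*½) = 3*(0 - 5/2) = 3*(-5/2) = -15/2 ≈ -7.5000)
D(G, j) = -9/2 (D(G, j) = (3 - 15/2) + 0 = -9/2 + 0 = -9/2)
(D(4, (7 + 3) + 8) - 23)² = (-9/2 - 23)² = (-55/2)² = 3025/4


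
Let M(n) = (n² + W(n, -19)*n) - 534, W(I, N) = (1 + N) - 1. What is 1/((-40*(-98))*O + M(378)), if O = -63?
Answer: -1/111792 ≈ -8.9452e-6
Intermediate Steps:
W(I, N) = N
M(n) = -534 + n² - 19*n (M(n) = (n² - 19*n) - 534 = -534 + n² - 19*n)
1/((-40*(-98))*O + M(378)) = 1/(-40*(-98)*(-63) + (-534 + 378² - 19*378)) = 1/(3920*(-63) + (-534 + 142884 - 7182)) = 1/(-246960 + 135168) = 1/(-111792) = -1/111792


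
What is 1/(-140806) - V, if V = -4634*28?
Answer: 18269860111/140806 ≈ 1.2975e+5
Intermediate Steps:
V = -129752
1/(-140806) - V = 1/(-140806) - 1*(-129752) = -1/140806 + 129752 = 18269860111/140806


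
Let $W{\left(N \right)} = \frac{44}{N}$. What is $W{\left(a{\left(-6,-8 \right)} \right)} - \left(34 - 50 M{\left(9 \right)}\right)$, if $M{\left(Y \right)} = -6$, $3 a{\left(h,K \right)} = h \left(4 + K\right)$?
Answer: $- \frac{657}{2} \approx -328.5$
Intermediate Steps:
$a{\left(h,K \right)} = \frac{h \left(4 + K\right)}{3}$
$W{\left(a{\left(-6,-8 \right)} \right)} - \left(34 - 50 M{\left(9 \right)}\right) = \frac{44}{\frac{1}{3} \left(-6\right) \left(4 - 8\right)} - \left(34 - -300\right) = \frac{44}{\frac{1}{3} \left(-6\right) \left(-4\right)} - \left(34 + 300\right) = \frac{44}{8} - 334 = 44 \cdot \frac{1}{8} - 334 = \frac{11}{2} - 334 = - \frac{657}{2}$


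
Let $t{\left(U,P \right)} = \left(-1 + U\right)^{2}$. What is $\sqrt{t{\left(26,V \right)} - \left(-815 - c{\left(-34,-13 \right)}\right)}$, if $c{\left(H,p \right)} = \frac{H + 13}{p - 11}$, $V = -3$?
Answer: $\frac{\sqrt{23054}}{4} \approx 37.959$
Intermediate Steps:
$c{\left(H,p \right)} = \frac{13 + H}{-11 + p}$
$\sqrt{t{\left(26,V \right)} - \left(-815 - c{\left(-34,-13 \right)}\right)} = \sqrt{\left(-1 + 26\right)^{2} + \left(\left(\frac{13 - 34}{-11 - 13} + 1223\right) - 408\right)} = \sqrt{25^{2} + \left(\left(\frac{1}{-24} \left(-21\right) + 1223\right) - 408\right)} = \sqrt{625 + \left(\left(\left(- \frac{1}{24}\right) \left(-21\right) + 1223\right) - 408\right)} = \sqrt{625 + \left(\left(\frac{7}{8} + 1223\right) - 408\right)} = \sqrt{625 + \left(\frac{9791}{8} - 408\right)} = \sqrt{625 + \frac{6527}{8}} = \sqrt{\frac{11527}{8}} = \frac{\sqrt{23054}}{4}$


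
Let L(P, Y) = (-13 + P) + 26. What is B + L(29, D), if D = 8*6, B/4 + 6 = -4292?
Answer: -17150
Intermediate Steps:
B = -17192 (B = -24 + 4*(-4292) = -24 - 17168 = -17192)
D = 48
L(P, Y) = 13 + P
B + L(29, D) = -17192 + (13 + 29) = -17192 + 42 = -17150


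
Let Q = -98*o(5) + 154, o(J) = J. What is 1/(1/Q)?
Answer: -336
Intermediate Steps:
Q = -336 (Q = -98*5 + 154 = -490 + 154 = -336)
1/(1/Q) = 1/(1/(-336)) = 1/(-1/336) = -336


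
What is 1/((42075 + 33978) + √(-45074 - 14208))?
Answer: 76053/5784118091 - I*√59282/5784118091 ≈ 1.3149e-5 - 4.2094e-8*I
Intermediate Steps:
1/((42075 + 33978) + √(-45074 - 14208)) = 1/(76053 + √(-59282)) = 1/(76053 + I*√59282)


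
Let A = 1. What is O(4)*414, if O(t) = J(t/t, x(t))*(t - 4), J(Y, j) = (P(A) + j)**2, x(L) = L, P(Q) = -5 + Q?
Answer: 0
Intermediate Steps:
J(Y, j) = (-4 + j)**2 (J(Y, j) = ((-5 + 1) + j)**2 = (-4 + j)**2)
O(t) = (-4 + t)**3 (O(t) = (-4 + t)**2*(t - 4) = (-4 + t)**2*(-4 + t) = (-4 + t)**3)
O(4)*414 = (-4 + 4)**3*414 = 0**3*414 = 0*414 = 0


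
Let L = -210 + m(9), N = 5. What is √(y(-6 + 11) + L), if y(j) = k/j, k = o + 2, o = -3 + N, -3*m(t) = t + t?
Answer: 2*I*√1345/5 ≈ 14.67*I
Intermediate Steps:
m(t) = -2*t/3 (m(t) = -(t + t)/3 = -2*t/3)
o = 2 (o = -3 + 5 = 2)
k = 4 (k = 2 + 2 = 4)
y(j) = 4/j
L = -216 (L = -210 - ⅔*9 = -210 - 6 = -216)
√(y(-6 + 11) + L) = √(4/(-6 + 11) - 216) = √(4/5 - 216) = √(4*(⅕) - 216) = √(⅘ - 216) = √(-1076/5) = 2*I*√1345/5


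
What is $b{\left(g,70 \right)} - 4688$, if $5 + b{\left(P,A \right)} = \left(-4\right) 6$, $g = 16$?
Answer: $-4717$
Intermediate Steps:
$b{\left(P,A \right)} = -29$ ($b{\left(P,A \right)} = -5 - 24 = -29$)
$b{\left(g,70 \right)} - 4688 = -29 - 4688 = -4717$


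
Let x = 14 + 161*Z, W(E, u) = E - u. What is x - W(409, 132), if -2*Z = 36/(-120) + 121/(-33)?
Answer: 3379/60 ≈ 56.317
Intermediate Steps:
Z = 119/60 (Z = -(36/(-120) + 121/(-33))/2 = -(36*(-1/120) + 121*(-1/33))/2 = -(-3/10 - 11/3)/2 = -½*(-119/30) = 119/60 ≈ 1.9833)
x = 19999/60 (x = 14 + 161*(119/60) = 14 + 19159/60 = 19999/60 ≈ 333.32)
x - W(409, 132) = 19999/60 - (409 - 1*132) = 19999/60 - (409 - 132) = 19999/60 - 1*277 = 19999/60 - 277 = 3379/60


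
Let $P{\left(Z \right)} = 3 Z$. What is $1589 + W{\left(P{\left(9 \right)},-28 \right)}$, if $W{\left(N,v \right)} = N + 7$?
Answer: $1623$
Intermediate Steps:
$W{\left(N,v \right)} = 7 + N$
$1589 + W{\left(P{\left(9 \right)},-28 \right)} = 1589 + \left(7 + 3 \cdot 9\right) = 1589 + \left(7 + 27\right) = 1589 + 34 = 1623$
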